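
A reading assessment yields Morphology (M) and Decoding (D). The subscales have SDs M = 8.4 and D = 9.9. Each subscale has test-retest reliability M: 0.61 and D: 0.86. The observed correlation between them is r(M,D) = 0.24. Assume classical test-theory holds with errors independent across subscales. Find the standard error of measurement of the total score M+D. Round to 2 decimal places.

Var(total) = 168.57 + 39.9168 = 208.487.
True-score variance = 127.33 + 39.9168 = 167.247, so reliability = 0.8022.
Error variance = 208.487 − 167.247 = 41.2398; SEM = √41.2398 = 6.42.

6.42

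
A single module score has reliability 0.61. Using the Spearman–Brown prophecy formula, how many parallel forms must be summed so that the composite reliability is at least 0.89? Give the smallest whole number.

6

k ≥ ρ*(1−ρ₁)/(ρ₁(1−ρ*)) = 0.89·0.39 / (0.61·0.11) = 5.173.
Smallest integer k = 6.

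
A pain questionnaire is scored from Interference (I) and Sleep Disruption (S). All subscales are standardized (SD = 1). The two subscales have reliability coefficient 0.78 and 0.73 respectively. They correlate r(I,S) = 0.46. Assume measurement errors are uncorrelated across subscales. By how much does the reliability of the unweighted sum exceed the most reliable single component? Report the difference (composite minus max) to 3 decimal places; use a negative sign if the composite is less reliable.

0.052

Var(sum) = 2 + 0.92 = 2.92; true-score variance = 1.51 + 0.92 = 2.43; composite reliability = 0.8322.
Max component reliability = 0.7800.
Difference = 0.8322 − 0.7800 = 0.052.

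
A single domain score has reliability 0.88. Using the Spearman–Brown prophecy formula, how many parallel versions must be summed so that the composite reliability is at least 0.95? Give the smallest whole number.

3

k ≥ ρ*(1−ρ₁)/(ρ₁(1−ρ*)) = 0.95·0.12 / (0.88·0.05) = 2.591.
Smallest integer k = 3.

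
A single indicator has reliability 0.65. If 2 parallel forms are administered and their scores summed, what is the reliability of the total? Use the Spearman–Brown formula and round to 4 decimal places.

0.7879

ρ_k = kρ / (1 + (k−1)ρ) = 2·0.65 / (1 + 1·0.65) = 1.300 / 1.650 = 0.7879.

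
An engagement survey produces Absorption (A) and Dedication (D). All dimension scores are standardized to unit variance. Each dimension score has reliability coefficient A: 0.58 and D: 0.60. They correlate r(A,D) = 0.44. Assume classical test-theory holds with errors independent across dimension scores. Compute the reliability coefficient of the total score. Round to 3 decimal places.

0.715

Var(A+D) = 2 + 2·[0.44] = 2 + 0.88 = 2.88.
Under uncorrelated errors the observed covariances equal the true-score covariances, so only the own-variance terms attenuate.
True-score variance = [0.58 + 0.60] + 0.88 = 1.18 + 0.88 = 2.06.
Reliability = 2.06 / 2.88 = 0.715.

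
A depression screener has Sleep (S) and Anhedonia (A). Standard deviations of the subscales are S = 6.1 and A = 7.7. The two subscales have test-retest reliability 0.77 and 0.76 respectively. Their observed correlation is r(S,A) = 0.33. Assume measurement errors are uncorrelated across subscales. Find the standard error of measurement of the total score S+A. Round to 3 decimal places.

Var(total) = 96.5 + 31.0002 = 127.5.
True-score variance = 73.7121 + 31.0002 = 104.712, so reliability = 0.8213.
Error variance = 127.5 − 104.712 = 22.7879; SEM = √22.7879 = 4.774.

4.774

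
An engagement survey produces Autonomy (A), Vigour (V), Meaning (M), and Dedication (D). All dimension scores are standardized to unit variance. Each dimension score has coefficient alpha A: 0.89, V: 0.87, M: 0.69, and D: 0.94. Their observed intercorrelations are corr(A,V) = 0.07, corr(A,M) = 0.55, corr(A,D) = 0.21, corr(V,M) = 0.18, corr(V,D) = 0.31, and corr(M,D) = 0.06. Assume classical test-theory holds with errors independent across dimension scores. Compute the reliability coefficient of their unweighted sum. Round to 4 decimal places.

0.9098

Var(A+V+M+D) = 4 + 2·[0.07 + 0.55 + 0.21 + 0.18 + 0.31 + 0.06] = 4 + 2.76 = 6.76.
With uncorrelated errors the cross-covariances are all true-score covariance, so they carry over unchanged; only the diagonal terms shrink to ρᵢσᵢ².
True-score variance = [0.89 + 0.87 + 0.69 + 0.94] + 2.76 = 3.39 + 2.76 = 6.15.
Reliability = 6.15 / 6.76 = 0.9098.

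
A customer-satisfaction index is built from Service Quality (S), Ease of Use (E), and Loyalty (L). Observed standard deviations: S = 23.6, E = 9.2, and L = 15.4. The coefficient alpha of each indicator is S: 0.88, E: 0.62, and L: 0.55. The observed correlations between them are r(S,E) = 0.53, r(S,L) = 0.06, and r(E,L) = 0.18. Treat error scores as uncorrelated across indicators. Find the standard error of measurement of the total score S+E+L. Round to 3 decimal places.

Var(total) = 878.76 + 324.765 = 1203.52.
True-score variance = 673.04 + 324.765 = 997.804, so reliability = 0.8291.
Error variance = 1203.52 − 997.804 = 205.72; SEM = √205.72 = 14.343.

14.343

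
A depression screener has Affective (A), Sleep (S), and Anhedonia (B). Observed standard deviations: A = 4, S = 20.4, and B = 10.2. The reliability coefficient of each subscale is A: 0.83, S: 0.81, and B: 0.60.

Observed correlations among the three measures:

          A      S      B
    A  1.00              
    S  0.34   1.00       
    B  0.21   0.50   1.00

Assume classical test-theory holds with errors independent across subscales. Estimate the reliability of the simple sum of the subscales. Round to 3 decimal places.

0.849

Var(A+S+B) = 4² + 20.4² + 10.2² + 2·[4·20.4·0.34 + 4·10.2·0.21 + 20.4·10.2·0.50] = 536.2 + 280.704 = 816.904.
With uncorrelated errors the cross-covariances are all true-score covariance, so they carry over unchanged; only the diagonal terms shrink to ρᵢσᵢ².
True-score variance = [4²·0.83 + 20.4²·0.81 + 10.2²·0.60] + 280.704 = 412.794 + 280.704 = 693.498.
Reliability = 693.498 / 816.904 = 0.849.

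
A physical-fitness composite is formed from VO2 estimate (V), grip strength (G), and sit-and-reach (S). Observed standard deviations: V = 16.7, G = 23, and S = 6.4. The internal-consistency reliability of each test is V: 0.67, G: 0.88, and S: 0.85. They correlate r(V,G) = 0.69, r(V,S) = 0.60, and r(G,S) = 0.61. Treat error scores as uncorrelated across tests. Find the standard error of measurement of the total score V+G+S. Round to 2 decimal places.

Var(total) = 848.85 + 837.898 = 1686.75.
True-score variance = 687.192 + 837.898 = 1525.09, so reliability = 0.9042.
Error variance = 1686.75 − 1525.09 = 161.658; SEM = √161.658 = 12.71.

12.71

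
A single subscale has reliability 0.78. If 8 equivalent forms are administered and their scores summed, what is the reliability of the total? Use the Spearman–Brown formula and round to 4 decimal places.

0.9659

ρ_k = kρ / (1 + (k−1)ρ) = 8·0.78 / (1 + 7·0.78) = 6.240 / 6.460 = 0.9659.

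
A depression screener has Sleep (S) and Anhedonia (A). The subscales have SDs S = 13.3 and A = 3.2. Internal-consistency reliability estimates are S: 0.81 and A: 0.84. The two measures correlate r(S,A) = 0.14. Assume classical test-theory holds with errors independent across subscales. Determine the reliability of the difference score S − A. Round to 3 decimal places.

0.799

Var(S−A) = 13.3² + 3.2² − 2·13.3·3.2·0.14 = 187.13 − 11.9168 = 175.213.
With uncorrelated errors the cross-covariances are all true-score covariance, so they carry over unchanged; only the diagonal terms shrink to ρᵢσᵢ².
True-score variance = [13.3²·0.81 + 3.2²·0.84] − 11.9168 = 151.883 − 11.9168 = 139.966.
Reliability = 139.966 / 175.213 = 0.799.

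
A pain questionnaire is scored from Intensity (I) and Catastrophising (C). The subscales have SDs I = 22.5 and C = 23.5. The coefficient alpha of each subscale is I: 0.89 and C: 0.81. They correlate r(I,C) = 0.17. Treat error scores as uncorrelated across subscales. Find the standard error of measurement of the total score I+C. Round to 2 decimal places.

12.67

Var(total) = 1058.5 + 179.775 = 1238.28.
True-score variance = 897.885 + 179.775 = 1077.66, so reliability = 0.8703.
Error variance = 1238.28 − 1077.66 = 160.615; SEM = √160.615 = 12.67.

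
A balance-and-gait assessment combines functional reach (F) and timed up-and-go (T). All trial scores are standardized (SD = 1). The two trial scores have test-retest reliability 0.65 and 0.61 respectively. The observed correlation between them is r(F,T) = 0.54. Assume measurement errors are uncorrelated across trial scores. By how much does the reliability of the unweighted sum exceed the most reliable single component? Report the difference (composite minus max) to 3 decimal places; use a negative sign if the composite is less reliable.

Var(sum) = 2 + 1.08 = 3.08; true-score variance = 1.26 + 1.08 = 2.34; composite reliability = 0.7597.
Max component reliability = 0.6500.
Difference = 0.7597 − 0.6500 = 0.110.

0.110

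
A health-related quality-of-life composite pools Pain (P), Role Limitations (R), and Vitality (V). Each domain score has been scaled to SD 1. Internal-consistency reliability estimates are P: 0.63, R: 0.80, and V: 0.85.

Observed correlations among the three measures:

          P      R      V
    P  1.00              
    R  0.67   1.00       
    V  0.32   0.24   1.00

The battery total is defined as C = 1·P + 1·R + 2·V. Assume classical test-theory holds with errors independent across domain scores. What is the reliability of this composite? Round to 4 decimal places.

0.8779

Var(C) = 1 + 1 + 2² + 2·[0.67 + 2·0.32 + 2·0.24] = 6 + 3.58 = 9.58.
With uncorrelated errors the cross-covariances are all true-score covariance, so they carry over unchanged; only the diagonal terms shrink to ρᵢσᵢ².
True-score variance = [0.63 + 0.80 + 2²·0.85] + 3.58 = 4.83 + 3.58 = 8.41.
Reliability = 8.41 / 9.58 = 0.8779.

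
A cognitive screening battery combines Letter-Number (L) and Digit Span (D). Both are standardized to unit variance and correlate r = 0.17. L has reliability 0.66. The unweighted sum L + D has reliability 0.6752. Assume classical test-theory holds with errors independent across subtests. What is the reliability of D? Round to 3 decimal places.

Var(L+D) = 2 + 2·0.17 = 2.340.
True-score variance = ρ_L + ρ_D + 2·0.17, so 0.6752 = (0.66 + ρ_D + 0.34) / 2.340.
ρ_D = 0.6752·2.340 − 0.66 − 0.34 = 0.580.

0.580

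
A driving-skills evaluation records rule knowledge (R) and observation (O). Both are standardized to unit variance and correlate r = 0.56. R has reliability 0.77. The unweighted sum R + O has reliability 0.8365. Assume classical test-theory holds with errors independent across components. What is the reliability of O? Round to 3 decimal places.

Var(R+O) = 2 + 2·0.56 = 3.120.
True-score variance = ρ_R + ρ_O + 2·0.56, so 0.8365 = (0.77 + ρ_O + 1.12) / 3.120.
ρ_O = 0.8365·3.120 − 0.77 − 1.12 = 0.720.

0.720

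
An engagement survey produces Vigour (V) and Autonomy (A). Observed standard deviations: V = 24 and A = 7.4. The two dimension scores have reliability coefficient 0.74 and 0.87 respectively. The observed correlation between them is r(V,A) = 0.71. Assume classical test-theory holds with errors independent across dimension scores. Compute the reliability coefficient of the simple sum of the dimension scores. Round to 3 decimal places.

0.822

Var(V+A) = 24² + 7.4² + 2·[24·7.4·0.71] = 630.76 + 252.192 = 882.952.
Under uncorrelated errors the observed covariances equal the true-score covariances, so only the own-variance terms attenuate.
True-score variance = [24²·0.74 + 7.4²·0.87] + 252.192 = 473.881 + 252.192 = 726.073.
Reliability = 726.073 / 882.952 = 0.822.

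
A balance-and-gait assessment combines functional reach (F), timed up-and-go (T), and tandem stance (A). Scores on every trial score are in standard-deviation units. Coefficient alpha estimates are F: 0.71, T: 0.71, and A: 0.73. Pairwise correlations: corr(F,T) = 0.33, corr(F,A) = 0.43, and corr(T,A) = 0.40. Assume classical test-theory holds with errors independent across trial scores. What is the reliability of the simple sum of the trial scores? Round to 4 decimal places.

Var(F+T+A) = 3 + 2·[0.33 + 0.43 + 0.40] = 3 + 2.32 = 5.32.
With uncorrelated errors the cross-covariances are all true-score covariance, so they carry over unchanged; only the diagonal terms shrink to ρᵢσᵢ².
True-score variance = [0.71 + 0.71 + 0.73] + 2.32 = 2.15 + 2.32 = 4.47.
Reliability = 4.47 / 5.32 = 0.8402.

0.8402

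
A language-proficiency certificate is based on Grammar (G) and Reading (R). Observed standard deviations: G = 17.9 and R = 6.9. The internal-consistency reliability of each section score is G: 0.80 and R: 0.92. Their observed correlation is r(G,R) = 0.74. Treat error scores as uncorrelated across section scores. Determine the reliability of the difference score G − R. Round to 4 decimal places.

0.6335

Var(G−R) = 17.9² + 6.9² − 2·17.9·6.9·0.74 = 368.02 − 182.795 = 185.225.
With uncorrelated errors the cross-covariances are all true-score covariance, so they carry over unchanged; only the diagonal terms shrink to ρᵢσᵢ².
True-score variance = [17.9²·0.80 + 6.9²·0.92] − 182.795 = 300.129 − 182.795 = 117.334.
Reliability = 117.334 / 185.225 = 0.6335.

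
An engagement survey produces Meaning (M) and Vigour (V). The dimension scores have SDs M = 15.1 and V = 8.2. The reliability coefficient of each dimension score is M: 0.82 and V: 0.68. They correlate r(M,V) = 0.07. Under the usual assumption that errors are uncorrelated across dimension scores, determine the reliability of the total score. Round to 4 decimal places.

Var(M+V) = 15.1² + 8.2² + 2·[15.1·8.2·0.07] = 295.25 + 17.3348 = 312.585.
Under uncorrelated errors the observed covariances equal the true-score covariances, so only the own-variance terms attenuate.
True-score variance = [15.1²·0.82 + 8.2²·0.68] + 17.3348 = 232.691 + 17.3348 = 250.026.
Reliability = 250.026 / 312.585 = 0.7999.

0.7999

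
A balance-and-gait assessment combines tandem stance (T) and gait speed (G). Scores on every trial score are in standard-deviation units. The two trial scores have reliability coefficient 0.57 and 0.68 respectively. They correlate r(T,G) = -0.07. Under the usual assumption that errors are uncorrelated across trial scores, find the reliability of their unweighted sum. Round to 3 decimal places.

0.597

Var(T+G) = 2 + 2·[(-0.07)] = 2 − 0.14 = 1.86.
With uncorrelated errors the cross-covariances are all true-score covariance, so they carry over unchanged; only the diagonal terms shrink to ρᵢσᵢ².
True-score variance = [0.57 + 0.68] − 0.14 = 1.25 − 0.14 = 1.11.
Reliability = 1.11 / 1.86 = 0.597.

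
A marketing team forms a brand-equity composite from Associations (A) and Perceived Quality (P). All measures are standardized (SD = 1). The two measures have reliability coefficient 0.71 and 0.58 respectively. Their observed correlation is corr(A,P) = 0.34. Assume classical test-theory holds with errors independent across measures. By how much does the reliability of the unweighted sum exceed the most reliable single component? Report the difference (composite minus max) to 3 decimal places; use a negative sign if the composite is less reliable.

0.025

Var(sum) = 2 + 0.68 = 2.68; true-score variance = 1.29 + 0.68 = 1.97; composite reliability = 0.7351.
Max component reliability = 0.7100.
Difference = 0.7351 − 0.7100 = 0.025.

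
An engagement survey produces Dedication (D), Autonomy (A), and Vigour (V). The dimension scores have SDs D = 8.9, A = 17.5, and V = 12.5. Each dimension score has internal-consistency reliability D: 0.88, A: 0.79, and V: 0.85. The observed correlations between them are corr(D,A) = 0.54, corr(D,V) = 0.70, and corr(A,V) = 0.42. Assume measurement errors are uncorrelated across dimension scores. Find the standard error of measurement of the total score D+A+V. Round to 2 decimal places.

9.86

Var(total) = 541.71 + 507.71 = 1049.42.
True-score variance = 444.455 + 507.71 = 952.165, so reliability = 0.9073.
Error variance = 1049.42 − 952.165 = 97.2552; SEM = √97.2552 = 9.86.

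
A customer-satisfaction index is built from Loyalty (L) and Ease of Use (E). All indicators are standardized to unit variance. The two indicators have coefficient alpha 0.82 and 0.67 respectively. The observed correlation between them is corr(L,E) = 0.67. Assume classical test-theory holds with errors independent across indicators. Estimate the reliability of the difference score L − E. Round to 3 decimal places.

Var(L−E) = 1 + 1 − 2·0.67 = 2 − 1.34 = 0.66.
With uncorrelated errors the cross-covariances are all true-score covariance, so they carry over unchanged; only the diagonal terms shrink to ρᵢσᵢ².
True-score variance = [0.82 + 0.67] − 1.34 = 1.49 − 1.34 = 0.15.
Reliability = 0.15 / 0.66 = 0.227.

0.227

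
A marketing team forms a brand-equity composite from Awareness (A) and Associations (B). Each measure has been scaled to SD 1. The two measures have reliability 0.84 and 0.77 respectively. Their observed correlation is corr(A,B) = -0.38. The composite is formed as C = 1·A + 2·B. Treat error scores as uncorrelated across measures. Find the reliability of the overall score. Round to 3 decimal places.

Var(C) = 1 + 2² + 2·[2·(-0.38)] = 5 − 1.52 = 3.48.
Because errors are independent across components, Cov(Tᵢ,Tⱼ) = Cov(Xᵢ,Xⱼ); the off-diagonal part of the true-score variance is the same as above.
True-score variance = [0.84 + 2²·0.77] − 1.52 = 3.92 − 1.52 = 2.4.
Reliability = 2.4 / 3.48 = 0.690.

0.690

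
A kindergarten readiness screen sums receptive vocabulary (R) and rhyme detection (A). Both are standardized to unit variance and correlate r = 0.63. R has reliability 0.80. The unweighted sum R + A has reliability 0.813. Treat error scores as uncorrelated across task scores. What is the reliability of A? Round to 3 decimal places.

Var(R+A) = 2 + 2·0.63 = 3.260.
True-score variance = ρ_R + ρ_A + 2·0.63, so 0.813 = (0.80 + ρ_A + 1.26) / 3.260.
ρ_A = 0.813·3.260 − 0.80 − 1.26 = 0.590.

0.590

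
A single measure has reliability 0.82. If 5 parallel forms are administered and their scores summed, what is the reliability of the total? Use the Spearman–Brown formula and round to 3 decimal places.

ρ_k = kρ / (1 + (k−1)ρ) = 5·0.82 / (1 + 4·0.82) = 4.100 / 4.280 = 0.958.

0.958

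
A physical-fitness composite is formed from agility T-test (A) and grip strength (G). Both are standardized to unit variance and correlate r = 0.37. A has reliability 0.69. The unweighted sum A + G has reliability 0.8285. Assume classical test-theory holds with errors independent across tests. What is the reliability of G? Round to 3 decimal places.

0.840

Var(A+G) = 2 + 2·0.37 = 2.740.
True-score variance = ρ_A + ρ_G + 2·0.37, so 0.8285 = (0.69 + ρ_G + 0.74) / 2.740.
ρ_G = 0.8285·2.740 − 0.69 − 0.74 = 0.840.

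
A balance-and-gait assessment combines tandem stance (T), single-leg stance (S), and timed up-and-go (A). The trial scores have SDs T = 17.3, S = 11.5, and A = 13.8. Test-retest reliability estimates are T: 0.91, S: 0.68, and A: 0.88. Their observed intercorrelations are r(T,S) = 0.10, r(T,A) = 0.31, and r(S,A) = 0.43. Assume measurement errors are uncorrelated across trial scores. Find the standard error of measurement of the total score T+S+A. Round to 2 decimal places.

9.60

Var(total) = 621.98 + 324.291 = 946.271.
True-score variance = 529.871 + 324.291 = 854.162, so reliability = 0.9027.
Error variance = 946.271 − 854.162 = 92.1089; SEM = √92.1089 = 9.60.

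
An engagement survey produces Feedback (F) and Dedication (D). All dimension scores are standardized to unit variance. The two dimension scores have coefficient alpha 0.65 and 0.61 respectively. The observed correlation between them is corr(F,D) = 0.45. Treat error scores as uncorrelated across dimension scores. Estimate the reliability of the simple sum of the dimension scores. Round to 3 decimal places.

Var(F+D) = 2 + 2·[0.45] = 2 + 0.9 = 2.9.
Because errors are independent across components, Cov(Tᵢ,Tⱼ) = Cov(Xᵢ,Xⱼ); the off-diagonal part of the true-score variance is the same as above.
True-score variance = [0.65 + 0.61] + 0.9 = 1.26 + 0.9 = 2.16.
Reliability = 2.16 / 2.9 = 0.745.

0.745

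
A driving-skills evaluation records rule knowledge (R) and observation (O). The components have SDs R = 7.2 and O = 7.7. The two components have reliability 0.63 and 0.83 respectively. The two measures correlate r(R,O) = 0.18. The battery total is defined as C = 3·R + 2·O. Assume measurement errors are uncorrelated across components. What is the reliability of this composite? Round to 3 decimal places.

Var(C) = 3²·7.2² + 2²·7.7² + 2·[6·7.2·7.7·0.18] = 703.72 + 119.75 = 823.47.
Because errors are independent across components, Cov(Tᵢ,Tⱼ) = Cov(Xᵢ,Xⱼ); the off-diagonal part of the true-score variance is the same as above.
True-score variance = [3²·7.2²·0.63 + 2²·7.7²·0.83] + 119.75 = 490.776 + 119.75 = 610.526.
Reliability = 610.526 / 823.47 = 0.741.

0.741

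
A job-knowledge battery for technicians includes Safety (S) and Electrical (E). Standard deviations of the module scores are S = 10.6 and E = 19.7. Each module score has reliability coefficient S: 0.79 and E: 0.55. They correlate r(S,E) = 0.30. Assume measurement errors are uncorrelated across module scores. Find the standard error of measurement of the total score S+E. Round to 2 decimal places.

14.08

Var(total) = 500.45 + 125.292 = 625.742.
True-score variance = 302.214 + 125.292 = 427.506, so reliability = 0.6832.
Error variance = 625.742 − 427.506 = 198.236; SEM = √198.236 = 14.08.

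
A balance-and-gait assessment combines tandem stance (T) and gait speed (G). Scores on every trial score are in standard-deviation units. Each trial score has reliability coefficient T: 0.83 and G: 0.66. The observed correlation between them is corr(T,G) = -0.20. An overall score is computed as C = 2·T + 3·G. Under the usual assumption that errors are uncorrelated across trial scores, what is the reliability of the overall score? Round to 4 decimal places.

0.6472

Var(C) = 2² + 3² + 2·[6·(-0.20)] = 13 − 2.4 = 10.6.
Under uncorrelated errors the observed covariances equal the true-score covariances, so only the own-variance terms attenuate.
True-score variance = [2²·0.83 + 3²·0.66] − 2.4 = 9.26 − 2.4 = 6.86.
Reliability = 6.86 / 10.6 = 0.6472.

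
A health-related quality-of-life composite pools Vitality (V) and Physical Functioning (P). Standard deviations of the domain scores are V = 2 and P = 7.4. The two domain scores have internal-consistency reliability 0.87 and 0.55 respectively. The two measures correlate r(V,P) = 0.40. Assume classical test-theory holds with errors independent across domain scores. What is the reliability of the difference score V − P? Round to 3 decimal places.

0.464

Var(V−P) = 2² + 7.4² − 2·2·7.4·0.40 = 58.76 − 11.84 = 46.92.
With uncorrelated errors the cross-covariances are all true-score covariance, so they carry over unchanged; only the diagonal terms shrink to ρᵢσᵢ².
True-score variance = [2²·0.87 + 7.4²·0.55] − 11.84 = 33.598 − 11.84 = 21.758.
Reliability = 21.758 / 46.92 = 0.464.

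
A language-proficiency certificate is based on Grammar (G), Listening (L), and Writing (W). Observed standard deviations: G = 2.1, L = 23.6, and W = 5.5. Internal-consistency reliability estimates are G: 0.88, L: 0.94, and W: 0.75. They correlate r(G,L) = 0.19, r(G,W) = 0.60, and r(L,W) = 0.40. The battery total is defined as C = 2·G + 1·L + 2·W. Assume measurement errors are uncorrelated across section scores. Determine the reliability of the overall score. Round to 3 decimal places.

Var(C) = 2²·2.1² + 23.6² + 2²·5.5² + 2·[2·2.1·23.6·0.19 + 4·2.1·5.5·0.60 + 2·23.6·5.5·0.40] = 695.6 + 300.786 = 996.386.
Under uncorrelated errors the observed covariances equal the true-score covariances, so only the own-variance terms attenuate.
True-score variance = [2²·2.1²·0.88 + 23.6²·0.94 + 2²·5.5²·0.75] + 300.786 = 629.816 + 300.786 = 930.601.
Reliability = 930.601 / 996.386 = 0.934.

0.934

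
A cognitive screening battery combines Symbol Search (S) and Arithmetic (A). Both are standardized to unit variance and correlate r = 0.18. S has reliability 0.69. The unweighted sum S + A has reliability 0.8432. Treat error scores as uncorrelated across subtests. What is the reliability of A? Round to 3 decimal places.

Var(S+A) = 2 + 2·0.18 = 2.360.
True-score variance = ρ_S + ρ_A + 2·0.18, so 0.8432 = (0.69 + ρ_A + 0.36) / 2.360.
ρ_A = 0.8432·2.360 − 0.69 − 0.36 = 0.940.

0.940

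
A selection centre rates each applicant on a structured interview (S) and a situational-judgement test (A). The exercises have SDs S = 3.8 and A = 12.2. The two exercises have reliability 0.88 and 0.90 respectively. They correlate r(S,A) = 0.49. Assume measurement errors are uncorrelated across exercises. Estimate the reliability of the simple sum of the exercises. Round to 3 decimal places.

0.920

Var(S+A) = 3.8² + 12.2² + 2·[3.8·12.2·0.49] = 163.28 + 45.4328 = 208.713.
Because errors are independent across components, Cov(Tᵢ,Tⱼ) = Cov(Xᵢ,Xⱼ); the off-diagonal part of the true-score variance is the same as above.
True-score variance = [3.8²·0.88 + 12.2²·0.90] + 45.4328 = 146.663 + 45.4328 = 192.096.
Reliability = 192.096 / 208.713 = 0.920.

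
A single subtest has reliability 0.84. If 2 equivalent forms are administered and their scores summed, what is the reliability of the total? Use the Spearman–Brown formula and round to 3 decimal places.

0.913

ρ_k = kρ / (1 + (k−1)ρ) = 2·0.84 / (1 + 1·0.84) = 1.680 / 1.840 = 0.913.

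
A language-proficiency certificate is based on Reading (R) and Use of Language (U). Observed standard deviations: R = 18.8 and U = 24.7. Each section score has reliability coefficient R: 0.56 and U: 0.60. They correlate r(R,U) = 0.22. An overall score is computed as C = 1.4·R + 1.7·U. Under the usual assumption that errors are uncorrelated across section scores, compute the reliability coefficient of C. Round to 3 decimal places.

0.657

Var(C) = 1.4²·18.8² + 1.7²·24.7² + 2·[2.38·18.8·24.7·0.22] = 2455.9 + 486.278 = 2942.18.
Because errors are independent across components, Cov(Tᵢ,Tⱼ) = Cov(Xᵢ,Xⱼ); the off-diagonal part of the true-score variance is the same as above.
True-score variance = [1.4²·18.8²·0.56 + 1.7²·24.7²·0.60] + 486.278 = 1445.83 + 486.278 = 1932.11.
Reliability = 1932.11 / 2942.18 = 0.657.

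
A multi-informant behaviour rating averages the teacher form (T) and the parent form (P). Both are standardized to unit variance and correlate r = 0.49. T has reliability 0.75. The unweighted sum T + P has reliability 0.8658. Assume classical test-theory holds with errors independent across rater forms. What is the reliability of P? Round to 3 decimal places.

0.850

Var(T+P) = 2 + 2·0.49 = 2.980.
True-score variance = ρ_T + ρ_P + 2·0.49, so 0.8658 = (0.75 + ρ_P + 0.98) / 2.980.
ρ_P = 0.8658·2.980 − 0.75 − 0.98 = 0.850.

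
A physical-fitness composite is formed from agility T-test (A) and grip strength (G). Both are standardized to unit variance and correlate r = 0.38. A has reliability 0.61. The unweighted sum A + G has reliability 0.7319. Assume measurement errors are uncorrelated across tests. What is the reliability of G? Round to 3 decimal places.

0.650

Var(A+G) = 2 + 2·0.38 = 2.760.
True-score variance = ρ_A + ρ_G + 2·0.38, so 0.7319 = (0.61 + ρ_G + 0.76) / 2.760.
ρ_G = 0.7319·2.760 − 0.61 − 0.76 = 0.650.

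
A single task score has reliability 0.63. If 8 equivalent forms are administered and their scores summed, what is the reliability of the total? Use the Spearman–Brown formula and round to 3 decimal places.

0.932

ρ_k = kρ / (1 + (k−1)ρ) = 8·0.63 / (1 + 7·0.63) = 5.040 / 5.410 = 0.932.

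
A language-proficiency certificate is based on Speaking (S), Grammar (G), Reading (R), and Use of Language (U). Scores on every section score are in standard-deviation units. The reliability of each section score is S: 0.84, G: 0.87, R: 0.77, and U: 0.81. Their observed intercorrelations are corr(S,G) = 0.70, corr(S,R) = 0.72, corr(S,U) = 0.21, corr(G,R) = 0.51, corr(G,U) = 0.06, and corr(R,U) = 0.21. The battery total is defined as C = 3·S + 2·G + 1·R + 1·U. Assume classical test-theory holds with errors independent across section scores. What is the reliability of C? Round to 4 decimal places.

0.9249

Var(C) = 3² + 2² + 1 + 1 + 2·[6·0.70 + 3·0.72 + 3·0.21 + 2·0.51 + 2·0.06 + 0.21] = 15 + 16.68 = 31.68.
Under uncorrelated errors the observed covariances equal the true-score covariances, so only the own-variance terms attenuate.
True-score variance = [3²·0.84 + 2²·0.87 + 0.77 + 0.81] + 16.68 = 12.62 + 16.68 = 29.3.
Reliability = 29.3 / 31.68 = 0.9249.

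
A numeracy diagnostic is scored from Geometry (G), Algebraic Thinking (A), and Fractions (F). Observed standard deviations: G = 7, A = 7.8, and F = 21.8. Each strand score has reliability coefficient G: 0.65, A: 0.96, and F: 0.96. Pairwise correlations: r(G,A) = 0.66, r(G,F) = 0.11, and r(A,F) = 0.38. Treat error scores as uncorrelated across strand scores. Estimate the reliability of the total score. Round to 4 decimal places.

Var(G+A+F) = 7² + 7.8² + 21.8² + 2·[7·7.8·0.66 + 7·21.8·0.11 + 7.8·21.8·0.38] = 585.08 + 234.874 = 819.954.
With uncorrelated errors the cross-covariances are all true-score covariance, so they carry over unchanged; only the diagonal terms shrink to ρᵢσᵢ².
True-score variance = [7²·0.65 + 7.8²·0.96 + 21.8²·0.96] + 234.874 = 546.487 + 234.874 = 781.361.
Reliability = 781.361 / 819.954 = 0.9529.

0.9529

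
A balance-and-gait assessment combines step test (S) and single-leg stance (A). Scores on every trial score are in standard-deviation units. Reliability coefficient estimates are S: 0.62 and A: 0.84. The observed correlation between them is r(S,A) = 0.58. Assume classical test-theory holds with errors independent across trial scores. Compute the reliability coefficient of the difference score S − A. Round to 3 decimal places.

Var(S−A) = 1 + 1 − 2·0.58 = 2 − 1.16 = 0.84.
Under uncorrelated errors the observed covariances equal the true-score covariances, so only the own-variance terms attenuate.
True-score variance = [0.62 + 0.84] − 1.16 = 1.46 − 1.16 = 0.3.
Reliability = 0.3 / 0.84 = 0.357.

0.357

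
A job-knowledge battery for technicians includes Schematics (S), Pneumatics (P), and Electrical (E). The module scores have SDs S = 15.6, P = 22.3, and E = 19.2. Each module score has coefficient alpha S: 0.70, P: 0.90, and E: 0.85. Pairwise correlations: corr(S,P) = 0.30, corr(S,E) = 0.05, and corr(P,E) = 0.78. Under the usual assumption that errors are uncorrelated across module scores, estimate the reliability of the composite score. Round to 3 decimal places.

0.912

Var(S+P+E) = 15.6² + 22.3² + 19.2² + 2·[15.6·22.3·0.30 + 15.6·19.2·0.05 + 22.3·19.2·0.78] = 1109.29 + 906.61 = 2015.9.
Because errors are independent across components, Cov(Tᵢ,Tⱼ) = Cov(Xᵢ,Xⱼ); the off-diagonal part of the true-score variance is the same as above.
True-score variance = [15.6²·0.70 + 22.3²·0.90 + 19.2²·0.85] + 906.61 = 931.257 + 906.61 = 1837.87.
Reliability = 1837.87 / 2015.9 = 0.912.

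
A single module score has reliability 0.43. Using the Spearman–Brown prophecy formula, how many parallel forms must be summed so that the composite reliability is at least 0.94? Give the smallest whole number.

k ≥ ρ*(1−ρ₁)/(ρ₁(1−ρ*)) = 0.94·0.57 / (0.43·0.06) = 20.767.
Smallest integer k = 21.

21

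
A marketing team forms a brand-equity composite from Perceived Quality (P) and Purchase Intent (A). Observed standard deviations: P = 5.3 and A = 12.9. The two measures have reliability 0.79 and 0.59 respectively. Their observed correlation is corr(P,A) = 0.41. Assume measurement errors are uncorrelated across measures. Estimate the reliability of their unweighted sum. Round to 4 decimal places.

Var(P+A) = 5.3² + 12.9² + 2·[5.3·12.9·0.41] = 194.5 + 56.0634 = 250.563.
Under uncorrelated errors the observed covariances equal the true-score covariances, so only the own-variance terms attenuate.
True-score variance = [5.3²·0.79 + 12.9²·0.59] + 56.0634 = 120.373 + 56.0634 = 176.436.
Reliability = 176.436 / 250.563 = 0.7042.

0.7042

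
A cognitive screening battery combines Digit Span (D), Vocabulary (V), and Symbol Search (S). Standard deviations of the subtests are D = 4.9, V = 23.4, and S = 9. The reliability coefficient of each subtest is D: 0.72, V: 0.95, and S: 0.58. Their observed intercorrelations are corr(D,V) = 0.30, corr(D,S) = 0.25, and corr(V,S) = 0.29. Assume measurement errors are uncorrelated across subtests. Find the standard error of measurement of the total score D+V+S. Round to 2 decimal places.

8.25

Var(total) = 652.57 + 212.994 = 865.564.
True-score variance = 584.449 + 212.994 = 797.443, so reliability = 0.9213.
Error variance = 865.564 − 797.443 = 68.1208; SEM = √68.1208 = 8.25.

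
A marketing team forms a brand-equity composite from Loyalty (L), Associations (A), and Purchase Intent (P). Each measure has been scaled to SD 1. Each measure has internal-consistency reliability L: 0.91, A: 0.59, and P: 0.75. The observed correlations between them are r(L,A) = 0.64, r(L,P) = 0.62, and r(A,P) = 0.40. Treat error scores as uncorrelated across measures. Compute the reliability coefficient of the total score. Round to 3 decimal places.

Var(L+A+P) = 3 + 2·[0.64 + 0.62 + 0.40] = 3 + 3.32 = 6.32.
Under uncorrelated errors the observed covariances equal the true-score covariances, so only the own-variance terms attenuate.
True-score variance = [0.91 + 0.59 + 0.75] + 3.32 = 2.25 + 3.32 = 5.57.
Reliability = 5.57 / 6.32 = 0.881.

0.881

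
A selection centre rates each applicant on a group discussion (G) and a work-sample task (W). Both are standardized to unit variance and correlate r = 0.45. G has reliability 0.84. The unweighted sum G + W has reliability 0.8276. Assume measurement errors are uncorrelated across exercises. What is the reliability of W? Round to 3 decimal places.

Var(G+W) = 2 + 2·0.45 = 2.900.
True-score variance = ρ_G + ρ_W + 2·0.45, so 0.8276 = (0.84 + ρ_W + 0.90) / 2.900.
ρ_W = 0.8276·2.900 − 0.84 − 0.90 = 0.660.

0.660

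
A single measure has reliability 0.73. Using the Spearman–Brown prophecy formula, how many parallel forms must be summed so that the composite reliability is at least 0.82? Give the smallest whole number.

k ≥ ρ*(1−ρ₁)/(ρ₁(1−ρ*)) = 0.82·0.27 / (0.73·0.18) = 1.685.
Smallest integer k = 2.

2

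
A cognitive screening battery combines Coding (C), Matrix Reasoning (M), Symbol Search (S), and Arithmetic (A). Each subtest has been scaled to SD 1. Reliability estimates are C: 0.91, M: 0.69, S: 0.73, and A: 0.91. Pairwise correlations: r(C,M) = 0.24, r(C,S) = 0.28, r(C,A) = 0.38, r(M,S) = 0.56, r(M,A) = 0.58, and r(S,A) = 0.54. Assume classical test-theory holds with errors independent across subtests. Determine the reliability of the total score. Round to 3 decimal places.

Var(C+M+S+A) = 4 + 2·[0.24 + 0.28 + 0.38 + 0.56 + 0.58 + 0.54] = 4 + 5.16 = 9.16.
Under uncorrelated errors the observed covariances equal the true-score covariances, so only the own-variance terms attenuate.
True-score variance = [0.91 + 0.69 + 0.73 + 0.91] + 5.16 = 3.24 + 5.16 = 8.4.
Reliability = 8.4 / 9.16 = 0.917.

0.917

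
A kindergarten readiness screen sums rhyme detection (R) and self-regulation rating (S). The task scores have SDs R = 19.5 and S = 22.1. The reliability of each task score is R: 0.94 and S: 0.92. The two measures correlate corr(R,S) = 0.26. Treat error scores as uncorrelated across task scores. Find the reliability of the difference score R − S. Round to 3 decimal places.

Var(R−S) = 19.5² + 22.1² − 2·19.5·22.1·0.26 = 868.66 − 224.094 = 644.566.
Under uncorrelated errors the observed covariances equal the true-score covariances, so only the own-variance terms attenuate.
True-score variance = [19.5²·0.94 + 22.1²·0.92] − 224.094 = 806.772 − 224.094 = 582.678.
Reliability = 582.678 / 644.566 = 0.904.

0.904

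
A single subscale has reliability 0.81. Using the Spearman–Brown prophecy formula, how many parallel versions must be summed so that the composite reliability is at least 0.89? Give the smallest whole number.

2

k ≥ ρ*(1−ρ₁)/(ρ₁(1−ρ*)) = 0.89·0.19 / (0.81·0.11) = 1.898.
Smallest integer k = 2.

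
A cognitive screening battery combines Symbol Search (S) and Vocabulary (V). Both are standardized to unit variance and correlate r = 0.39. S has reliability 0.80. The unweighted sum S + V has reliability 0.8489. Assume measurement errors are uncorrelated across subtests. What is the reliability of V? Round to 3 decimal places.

0.780

Var(S+V) = 2 + 2·0.39 = 2.780.
True-score variance = ρ_S + ρ_V + 2·0.39, so 0.8489 = (0.80 + ρ_V + 0.78) / 2.780.
ρ_V = 0.8489·2.780 − 0.80 − 0.78 = 0.780.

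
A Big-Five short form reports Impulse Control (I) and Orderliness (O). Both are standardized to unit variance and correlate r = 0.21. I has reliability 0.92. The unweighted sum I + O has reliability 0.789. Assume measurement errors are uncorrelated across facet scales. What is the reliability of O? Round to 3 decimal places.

Var(I+O) = 2 + 2·0.21 = 2.420.
True-score variance = ρ_I + ρ_O + 2·0.21, so 0.789 = (0.92 + ρ_O + 0.42) / 2.420.
ρ_O = 0.789·2.420 − 0.92 − 0.42 = 0.569.

0.569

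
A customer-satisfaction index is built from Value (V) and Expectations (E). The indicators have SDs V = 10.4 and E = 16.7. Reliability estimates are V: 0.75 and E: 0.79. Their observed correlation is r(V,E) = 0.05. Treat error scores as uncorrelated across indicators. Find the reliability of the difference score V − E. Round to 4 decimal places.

0.7684

Var(V−E) = 10.4² + 16.7² − 2·10.4·16.7·0.05 = 387.05 − 17.368 = 369.682.
Because errors are independent across components, Cov(Tᵢ,Tⱼ) = Cov(Xᵢ,Xⱼ); the off-diagonal part of the true-score variance is the same as above.
True-score variance = [10.4²·0.75 + 16.7²·0.79] − 17.368 = 301.443 − 17.368 = 284.075.
Reliability = 284.075 / 369.682 = 0.7684.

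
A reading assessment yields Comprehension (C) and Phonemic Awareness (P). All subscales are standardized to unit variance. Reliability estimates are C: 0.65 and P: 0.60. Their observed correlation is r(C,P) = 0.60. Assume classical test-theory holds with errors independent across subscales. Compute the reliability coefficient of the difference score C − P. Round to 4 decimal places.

Var(C−P) = 1 + 1 − 2·0.60 = 2 − 1.2 = 0.8.
Because errors are independent across components, Cov(Tᵢ,Tⱼ) = Cov(Xᵢ,Xⱼ); the off-diagonal part of the true-score variance is the same as above.
True-score variance = [0.65 + 0.60] − 1.2 = 1.25 − 1.2 = 0.05.
Reliability = 0.05 / 0.8 = 0.0625.

0.0625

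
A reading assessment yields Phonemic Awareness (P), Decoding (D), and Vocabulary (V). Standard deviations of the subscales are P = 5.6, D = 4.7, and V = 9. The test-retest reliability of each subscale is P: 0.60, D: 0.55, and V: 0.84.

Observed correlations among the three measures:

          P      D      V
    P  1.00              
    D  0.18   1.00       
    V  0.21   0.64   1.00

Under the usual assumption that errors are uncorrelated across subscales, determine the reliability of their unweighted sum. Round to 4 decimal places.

0.8383

Var(P+D+V) = 5.6² + 4.7² + 9² + 2·[5.6·4.7·0.18 + 5.6·9·0.21 + 4.7·9·0.64] = 134.45 + 84.7872 = 219.237.
Because errors are independent across components, Cov(Tᵢ,Tⱼ) = Cov(Xᵢ,Xⱼ); the off-diagonal part of the true-score variance is the same as above.
True-score variance = [5.6²·0.60 + 4.7²·0.55 + 9²·0.84] + 84.7872 = 99.0055 + 84.7872 = 183.793.
Reliability = 183.793 / 219.237 = 0.8383.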